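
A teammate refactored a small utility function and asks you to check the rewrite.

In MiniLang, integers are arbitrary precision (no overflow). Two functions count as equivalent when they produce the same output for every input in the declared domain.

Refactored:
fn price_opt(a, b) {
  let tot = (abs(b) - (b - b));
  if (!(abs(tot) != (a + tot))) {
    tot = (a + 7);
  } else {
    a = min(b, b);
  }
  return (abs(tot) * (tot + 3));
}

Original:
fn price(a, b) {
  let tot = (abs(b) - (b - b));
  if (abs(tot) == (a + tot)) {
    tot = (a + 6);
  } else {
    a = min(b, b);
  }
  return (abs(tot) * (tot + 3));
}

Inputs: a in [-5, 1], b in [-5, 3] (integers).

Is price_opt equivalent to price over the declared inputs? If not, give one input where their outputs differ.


Evaluate both at a=0, b=-5.
price: tot becomes 5; next (abs(tot) == (a + tot)) evaluates to true; next tot becomes 6; next final value 54
price_opt: tot becomes 5; next (!(abs(tot) != (a + tot))) evaluates to true; next tot becomes 7; next final value 70
54 against 70: the behavior changed.
verdict: not equivalent; witness: a=0, b=-5


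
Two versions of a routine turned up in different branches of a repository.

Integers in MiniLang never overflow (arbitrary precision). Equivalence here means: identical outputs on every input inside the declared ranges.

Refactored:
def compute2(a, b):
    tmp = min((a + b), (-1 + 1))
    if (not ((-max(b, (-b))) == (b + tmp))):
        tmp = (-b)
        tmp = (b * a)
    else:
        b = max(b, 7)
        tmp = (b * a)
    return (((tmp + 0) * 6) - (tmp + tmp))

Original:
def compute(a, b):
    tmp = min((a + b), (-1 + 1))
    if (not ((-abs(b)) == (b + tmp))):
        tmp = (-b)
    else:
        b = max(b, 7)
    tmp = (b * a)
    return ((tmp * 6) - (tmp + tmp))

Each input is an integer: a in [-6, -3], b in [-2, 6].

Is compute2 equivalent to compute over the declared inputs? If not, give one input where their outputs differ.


This is a faithful refactor — arithmetic usage differs, and statement counts differ, and constant usage differs, and min/max/abs usage differs, but the computed results match everywhere.
One worked example (a=-6, b=5) — compute: tmp := -1 | (not ((-abs(b)) == (b + tmp))): true | tmp := -5 | tmp := -30 | result -120; compute2: tmp := -1 | (not ((-max(b, (-b))) == (b + tmp))): true | tmp := -5 | tmp := -30 | result -120; agreement on -120.
Sweeping the whole domain (36 inputs) finds no disagreement.
verdict: equivalent


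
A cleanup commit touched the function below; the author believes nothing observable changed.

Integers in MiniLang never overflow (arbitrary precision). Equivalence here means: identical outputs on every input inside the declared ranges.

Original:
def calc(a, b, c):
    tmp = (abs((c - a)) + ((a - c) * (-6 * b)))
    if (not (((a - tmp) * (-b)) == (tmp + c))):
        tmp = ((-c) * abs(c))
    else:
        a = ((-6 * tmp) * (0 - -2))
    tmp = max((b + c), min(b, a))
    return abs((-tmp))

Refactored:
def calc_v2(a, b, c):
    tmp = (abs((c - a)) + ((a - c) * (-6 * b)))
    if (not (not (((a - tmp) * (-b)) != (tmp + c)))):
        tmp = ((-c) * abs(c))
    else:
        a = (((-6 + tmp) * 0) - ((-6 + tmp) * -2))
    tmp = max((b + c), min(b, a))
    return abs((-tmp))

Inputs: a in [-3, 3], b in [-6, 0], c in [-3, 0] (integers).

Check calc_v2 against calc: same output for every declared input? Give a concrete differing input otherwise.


These are not equivalent — on a=-3, b=-1, c=-3 the outputs split (1 vs 4).
calc: tmp becomes 0; next (not (((a - tmp) * (-b)) == (tmp + c))) evaluates to false; next a becomes 0; next tmp becomes -1; next final value 1
calc_v2: tmp becomes 0; next (not (not (((a - tmp) * (-b)) != (tmp + c)))) evaluates to false; next a becomes -12; next tmp becomes -4; next final value 4
verdict: not equivalent; witness: a=-3, b=-1, c=-3


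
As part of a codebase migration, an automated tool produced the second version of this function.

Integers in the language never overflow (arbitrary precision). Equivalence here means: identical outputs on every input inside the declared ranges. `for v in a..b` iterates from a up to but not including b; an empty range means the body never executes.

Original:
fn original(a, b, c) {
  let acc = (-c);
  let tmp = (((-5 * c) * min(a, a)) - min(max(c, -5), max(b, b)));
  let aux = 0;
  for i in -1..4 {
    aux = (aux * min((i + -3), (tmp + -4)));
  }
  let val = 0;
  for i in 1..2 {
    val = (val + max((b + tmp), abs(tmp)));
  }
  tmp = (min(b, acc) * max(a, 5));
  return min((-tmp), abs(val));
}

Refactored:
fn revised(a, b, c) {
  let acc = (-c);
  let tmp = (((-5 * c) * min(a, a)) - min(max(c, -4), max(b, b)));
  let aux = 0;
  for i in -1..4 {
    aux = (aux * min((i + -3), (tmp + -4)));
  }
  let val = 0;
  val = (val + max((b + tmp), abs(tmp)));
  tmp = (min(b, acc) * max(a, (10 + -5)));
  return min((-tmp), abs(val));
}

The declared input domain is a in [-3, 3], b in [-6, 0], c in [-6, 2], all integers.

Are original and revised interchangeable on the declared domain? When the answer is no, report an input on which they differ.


Consider the input a=0, b=-4, c=-6.
original: acc := 6 | tmp := 5 | aux := 0 | iter i=-1: | aux := 0 | iter i=0: | aux := 0 | iter i=1: | aux := 0 | iter i=2: | aux := 0 | iter i=3: | aux := 0 | val := 0 | iter i=1: | val := 5 | tmp := -20 | result 5
revised: acc := 6 | tmp := 4 | aux := 0 | iter i=-1: | aux := 0 | iter i=0: | aux := 0 | iter i=1: | aux := 0 | iter i=2: | aux := 0 | iter i=3: | aux := 0 | val := 0 | val := 4 | tmp := -20 | result 4
5 vs 4 — the two versions disagree here.
verdict: not equivalent; witness: a=0, b=-4, c=-6


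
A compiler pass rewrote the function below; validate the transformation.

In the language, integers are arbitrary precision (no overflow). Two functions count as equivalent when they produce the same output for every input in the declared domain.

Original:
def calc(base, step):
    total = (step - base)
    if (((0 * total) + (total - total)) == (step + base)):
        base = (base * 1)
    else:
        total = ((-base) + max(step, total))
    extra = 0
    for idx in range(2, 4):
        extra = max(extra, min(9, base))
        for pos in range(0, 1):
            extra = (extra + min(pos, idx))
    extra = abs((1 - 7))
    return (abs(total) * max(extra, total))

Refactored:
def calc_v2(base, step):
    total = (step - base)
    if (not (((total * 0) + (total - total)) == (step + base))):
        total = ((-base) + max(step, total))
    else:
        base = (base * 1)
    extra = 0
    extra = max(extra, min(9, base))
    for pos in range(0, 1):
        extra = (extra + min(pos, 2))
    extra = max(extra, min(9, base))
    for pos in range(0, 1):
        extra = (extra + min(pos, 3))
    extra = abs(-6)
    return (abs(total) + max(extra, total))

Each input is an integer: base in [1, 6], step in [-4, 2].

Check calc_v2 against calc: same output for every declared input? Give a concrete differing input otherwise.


These are not equivalent — on base=1, step=-4 the outputs split (30 vs 11).
calc: total becomes -5; next (((0 * total) + (total - total)) == (step + base)) evaluates to false; next total becomes -5; next extra becomes 0; next at idx=2:; next extra becomes 1; next at pos=0:; next extra becomes 1; next at idx=3:; next extra becomes 1; next at pos=0:; next extra becomes 1; next extra becomes 6; next final value 30
calc_v2: total becomes -5; next (not (((total * 0) + (total - total)) == (step + base))) evaluates to true; next total becomes -5; next extra becomes 0; next extra becomes 1; next at pos=0:; next extra becomes 1; next extra becomes 1; next at pos=0:; next extra becomes 1; next extra becomes 6; next final value 11
verdict: not equivalent; witness: base=1, step=-4


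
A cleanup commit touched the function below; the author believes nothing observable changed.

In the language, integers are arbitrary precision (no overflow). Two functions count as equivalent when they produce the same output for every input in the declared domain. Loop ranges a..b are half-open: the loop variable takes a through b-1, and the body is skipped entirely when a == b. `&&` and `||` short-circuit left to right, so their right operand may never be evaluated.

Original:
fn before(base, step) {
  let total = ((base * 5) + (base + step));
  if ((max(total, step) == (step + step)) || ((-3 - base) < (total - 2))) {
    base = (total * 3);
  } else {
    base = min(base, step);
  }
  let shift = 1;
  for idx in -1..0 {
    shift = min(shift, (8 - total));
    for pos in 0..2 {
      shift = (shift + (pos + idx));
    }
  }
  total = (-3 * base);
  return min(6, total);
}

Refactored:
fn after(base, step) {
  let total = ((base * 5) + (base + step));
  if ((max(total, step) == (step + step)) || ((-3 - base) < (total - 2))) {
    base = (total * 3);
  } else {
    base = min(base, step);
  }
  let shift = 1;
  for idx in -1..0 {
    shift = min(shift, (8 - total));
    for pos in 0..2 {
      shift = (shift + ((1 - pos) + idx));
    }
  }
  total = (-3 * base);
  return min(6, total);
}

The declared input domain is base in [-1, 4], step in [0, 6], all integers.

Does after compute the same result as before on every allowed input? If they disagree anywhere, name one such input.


Equivalent — the differences include constant usage differs; arithmetic usage differs, yet no declared input distinguishes the two.
Spot check at base=1, step=4 — before: total = 10; ((max(total, step) == (step + step)) || ((-3 - base) < (total - 2))) -> true; base = 30; shift = 1; [idx=-1]; shift = -2; [pos=0]; shift = -3; [pos=1]; shift = -3; total = -90; return -90. after: total = 10; ((max(total, step) == (step + step)) || ((-3 - base) < (total - 2))) -> true; base = 30; shift = 1; [idx=-1]; shift = -2; [pos=0]; shift = -2; [pos=1]; shift = -3; total = -90; return -90. Both give -90.
Across all 42 domain points the two functions coincide.
verdict: equivalent


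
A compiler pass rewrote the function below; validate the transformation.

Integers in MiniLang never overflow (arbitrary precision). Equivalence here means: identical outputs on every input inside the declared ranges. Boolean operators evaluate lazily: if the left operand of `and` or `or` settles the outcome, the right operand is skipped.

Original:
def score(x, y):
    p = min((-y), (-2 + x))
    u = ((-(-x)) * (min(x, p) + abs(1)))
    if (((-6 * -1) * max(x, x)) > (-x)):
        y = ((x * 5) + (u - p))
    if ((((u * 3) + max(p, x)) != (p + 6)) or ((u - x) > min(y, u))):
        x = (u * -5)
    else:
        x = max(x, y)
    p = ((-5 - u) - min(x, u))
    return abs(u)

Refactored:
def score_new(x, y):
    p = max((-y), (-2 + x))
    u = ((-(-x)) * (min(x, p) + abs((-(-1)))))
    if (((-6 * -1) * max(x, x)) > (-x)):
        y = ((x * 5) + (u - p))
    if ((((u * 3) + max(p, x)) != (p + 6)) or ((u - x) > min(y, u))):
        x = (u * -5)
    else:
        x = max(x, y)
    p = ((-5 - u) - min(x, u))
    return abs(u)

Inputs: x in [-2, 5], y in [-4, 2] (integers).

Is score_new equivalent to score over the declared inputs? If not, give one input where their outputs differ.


Not equivalent: x=-2, y=-4 separates them (6 vs 2).
score: p=-4, then u=6, then (((-6 * -1) * max(x, x)) > (-x)) is false, then ((((u * 3) + max(p, x)) != (p + 6)) or ((u - x) > min(y, u))) is true, then x=-30, then p=19, then returns 6
score_new: p=4, then u=2, then (((-6 * -1) * max(x, x)) > (-x)) is false, then ((((u * 3) + max(p, x)) != (p + 6)) or ((u - x) > min(y, u))) is true, then x=-10, then p=3, then returns 2
verdict: not equivalent; witness: x=-2, y=-4


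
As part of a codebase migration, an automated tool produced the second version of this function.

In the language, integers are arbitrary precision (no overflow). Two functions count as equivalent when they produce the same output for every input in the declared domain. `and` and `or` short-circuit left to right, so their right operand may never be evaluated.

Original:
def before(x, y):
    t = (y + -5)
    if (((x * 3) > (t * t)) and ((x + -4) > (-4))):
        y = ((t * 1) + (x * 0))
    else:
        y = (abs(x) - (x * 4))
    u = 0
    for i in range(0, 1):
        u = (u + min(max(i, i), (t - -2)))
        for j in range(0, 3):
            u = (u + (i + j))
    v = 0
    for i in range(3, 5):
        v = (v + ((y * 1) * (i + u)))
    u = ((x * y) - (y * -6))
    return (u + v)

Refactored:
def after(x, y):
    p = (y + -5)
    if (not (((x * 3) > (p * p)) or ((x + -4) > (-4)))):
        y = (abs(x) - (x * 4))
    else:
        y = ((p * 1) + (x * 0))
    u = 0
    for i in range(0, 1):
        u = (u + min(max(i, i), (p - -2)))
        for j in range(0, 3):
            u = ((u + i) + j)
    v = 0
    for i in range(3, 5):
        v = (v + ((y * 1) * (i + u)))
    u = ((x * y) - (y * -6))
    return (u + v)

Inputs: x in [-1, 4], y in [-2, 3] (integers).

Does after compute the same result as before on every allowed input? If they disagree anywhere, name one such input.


On input x=1, y=-2, before returns -30 while after returns -70.
verdict: not equivalent; witness: x=1, y=-2


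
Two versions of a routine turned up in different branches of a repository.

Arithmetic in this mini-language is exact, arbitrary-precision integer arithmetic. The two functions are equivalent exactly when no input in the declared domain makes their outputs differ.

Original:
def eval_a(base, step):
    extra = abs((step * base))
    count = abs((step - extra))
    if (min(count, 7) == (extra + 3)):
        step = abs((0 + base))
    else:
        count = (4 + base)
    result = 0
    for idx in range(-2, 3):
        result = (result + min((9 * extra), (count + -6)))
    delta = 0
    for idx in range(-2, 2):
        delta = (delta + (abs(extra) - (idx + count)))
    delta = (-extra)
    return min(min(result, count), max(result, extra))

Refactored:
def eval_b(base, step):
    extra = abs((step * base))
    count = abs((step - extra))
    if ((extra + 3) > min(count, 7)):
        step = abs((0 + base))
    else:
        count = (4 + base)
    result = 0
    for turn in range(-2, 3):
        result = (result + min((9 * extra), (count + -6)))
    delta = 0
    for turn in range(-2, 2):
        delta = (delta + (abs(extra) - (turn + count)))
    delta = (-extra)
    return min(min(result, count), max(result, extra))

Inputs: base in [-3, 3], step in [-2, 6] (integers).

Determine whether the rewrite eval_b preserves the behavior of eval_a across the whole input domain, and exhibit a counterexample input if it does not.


Input base=-3, step=-2: -25 from eval_a versus 8 from eval_b.
verdict: not equivalent; witness: base=-3, step=-2


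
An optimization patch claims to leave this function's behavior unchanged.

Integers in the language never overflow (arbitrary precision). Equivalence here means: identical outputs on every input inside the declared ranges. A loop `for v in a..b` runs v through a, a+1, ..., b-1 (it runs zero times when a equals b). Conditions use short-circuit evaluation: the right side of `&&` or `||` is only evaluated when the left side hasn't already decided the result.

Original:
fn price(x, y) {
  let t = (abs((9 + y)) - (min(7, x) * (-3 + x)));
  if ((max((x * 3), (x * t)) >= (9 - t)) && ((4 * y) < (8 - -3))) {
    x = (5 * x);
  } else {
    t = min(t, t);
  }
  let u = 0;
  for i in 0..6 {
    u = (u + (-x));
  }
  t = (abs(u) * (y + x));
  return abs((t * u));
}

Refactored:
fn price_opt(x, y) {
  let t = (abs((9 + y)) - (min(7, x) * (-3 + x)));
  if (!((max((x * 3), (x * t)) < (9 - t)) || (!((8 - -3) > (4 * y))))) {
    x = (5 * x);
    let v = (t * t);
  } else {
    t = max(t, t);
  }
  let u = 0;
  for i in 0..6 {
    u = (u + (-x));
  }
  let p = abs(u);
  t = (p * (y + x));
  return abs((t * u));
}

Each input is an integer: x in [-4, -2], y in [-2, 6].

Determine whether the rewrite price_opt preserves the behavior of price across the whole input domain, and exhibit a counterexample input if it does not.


Although `min(t, t)` became `max(t, t)`, no input in the stated domain can expose it; all 27 inputs agree.
verdict: equivalent


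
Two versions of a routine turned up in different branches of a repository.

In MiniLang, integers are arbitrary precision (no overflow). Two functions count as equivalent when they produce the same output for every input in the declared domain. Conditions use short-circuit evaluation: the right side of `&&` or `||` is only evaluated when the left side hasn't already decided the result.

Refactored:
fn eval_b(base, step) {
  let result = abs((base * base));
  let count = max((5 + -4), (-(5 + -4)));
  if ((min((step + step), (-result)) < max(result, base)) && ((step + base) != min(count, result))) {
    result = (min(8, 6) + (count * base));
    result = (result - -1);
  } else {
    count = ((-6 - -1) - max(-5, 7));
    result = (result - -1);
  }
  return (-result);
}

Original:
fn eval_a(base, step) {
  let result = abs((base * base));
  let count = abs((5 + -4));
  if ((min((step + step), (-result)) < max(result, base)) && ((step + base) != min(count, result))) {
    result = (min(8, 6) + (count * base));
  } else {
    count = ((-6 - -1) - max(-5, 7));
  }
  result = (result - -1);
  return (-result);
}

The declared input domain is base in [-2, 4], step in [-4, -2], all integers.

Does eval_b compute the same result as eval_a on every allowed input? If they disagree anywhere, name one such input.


Comparing the listings, the differences include: arithmetic usage differs; also constant usage differs; also min/max/abs usage differs; also statement counts differ.
Spot check at base=-2, step=-4 — eval_a: result := 4 | count := 1 | ((min((step + step), (-result)) < max(result, base)) && ((step + base) != min(count, result))): true | result := 4 | result := 5 | result -5. eval_b: result := 4 | count := 1 | ((min((step + step), (-result)) < max(result, base)) && ((step + base) != min(count, result))): true | result := 4 | result := 5 | result -5. Both give -5.
An exhaustive pass over the 21 declared inputs shows identical outputs.
verdict: equivalent


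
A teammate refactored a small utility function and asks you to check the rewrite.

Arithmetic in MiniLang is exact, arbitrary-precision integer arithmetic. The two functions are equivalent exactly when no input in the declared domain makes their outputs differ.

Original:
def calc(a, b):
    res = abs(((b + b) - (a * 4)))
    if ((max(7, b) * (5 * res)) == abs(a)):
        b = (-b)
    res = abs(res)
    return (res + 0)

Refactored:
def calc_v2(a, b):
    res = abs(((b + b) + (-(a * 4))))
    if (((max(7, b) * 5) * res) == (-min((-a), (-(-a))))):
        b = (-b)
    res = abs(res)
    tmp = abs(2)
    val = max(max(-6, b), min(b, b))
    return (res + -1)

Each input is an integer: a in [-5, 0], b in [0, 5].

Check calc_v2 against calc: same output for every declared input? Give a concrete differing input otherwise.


On input a=-5, b=0, calc returns 20 while calc_v2 returns 19.
verdict: not equivalent; witness: a=-5, b=0


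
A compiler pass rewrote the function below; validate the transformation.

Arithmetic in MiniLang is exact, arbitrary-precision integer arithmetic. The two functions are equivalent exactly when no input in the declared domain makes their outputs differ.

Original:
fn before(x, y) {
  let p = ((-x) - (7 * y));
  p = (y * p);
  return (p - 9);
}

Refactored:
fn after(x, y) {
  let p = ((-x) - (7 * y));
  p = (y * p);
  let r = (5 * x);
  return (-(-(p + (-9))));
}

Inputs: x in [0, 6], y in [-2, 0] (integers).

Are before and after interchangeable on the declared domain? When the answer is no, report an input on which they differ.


Side by side, the visible changes include: local variable names differ, and statement counts differ, and arithmetic usage differs, and constant usage differs.
Spot check at x=5, y=0 — before: p := -5 | p := 0 | result -9. after: p := -5 | p := 0 | r := 25 | result -9. Both give -9.
Checked all 21 inputs in the declared domain: the outputs agree on every one.
verdict: equivalent


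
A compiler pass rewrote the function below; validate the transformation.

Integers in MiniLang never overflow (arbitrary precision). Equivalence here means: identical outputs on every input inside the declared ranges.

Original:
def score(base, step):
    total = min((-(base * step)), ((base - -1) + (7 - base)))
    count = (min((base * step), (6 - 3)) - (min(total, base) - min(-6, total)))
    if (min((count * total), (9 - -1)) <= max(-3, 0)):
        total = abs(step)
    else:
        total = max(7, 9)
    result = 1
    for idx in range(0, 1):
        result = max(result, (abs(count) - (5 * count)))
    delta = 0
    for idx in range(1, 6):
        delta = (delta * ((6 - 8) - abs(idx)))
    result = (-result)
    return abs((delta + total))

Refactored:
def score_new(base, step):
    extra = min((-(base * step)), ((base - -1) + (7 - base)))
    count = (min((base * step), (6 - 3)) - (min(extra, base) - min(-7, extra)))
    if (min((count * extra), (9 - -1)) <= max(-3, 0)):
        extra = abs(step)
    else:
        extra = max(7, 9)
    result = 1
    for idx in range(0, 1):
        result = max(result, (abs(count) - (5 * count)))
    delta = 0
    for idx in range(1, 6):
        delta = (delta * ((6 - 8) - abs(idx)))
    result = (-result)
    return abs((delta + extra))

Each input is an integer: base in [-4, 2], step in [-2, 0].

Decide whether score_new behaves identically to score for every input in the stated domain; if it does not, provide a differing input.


Evaluate both at base=-3, step=-1.
score: total=-3, then count=0, then (min((count * total), (9 - -1)) <= max(-3, 0)) is true, then total=1, then result=1, then (idx=0), then result=1, then delta=0, then (idx=1), then delta=0, then (idx=2), then delta=0, then (idx=3), then delta=0, then (idx=4), then delta=0, then (idx=5), then delta=0, then result=-1, then returns 1
score_new: extra=-3, then count=-1, then (min((count * extra), (9 - -1)) <= max(-3, 0)) is false, then extra=9, then result=1, then (idx=0), then result=6, then delta=0, then (idx=1), then delta=0, then (idx=2), then delta=0, then (idx=3), then delta=0, then (idx=4), then delta=0, then (idx=5), then delta=0, then result=-6, then returns 9
1 != 9, so the rewrite changes behavior.
verdict: not equivalent; witness: base=-3, step=-1


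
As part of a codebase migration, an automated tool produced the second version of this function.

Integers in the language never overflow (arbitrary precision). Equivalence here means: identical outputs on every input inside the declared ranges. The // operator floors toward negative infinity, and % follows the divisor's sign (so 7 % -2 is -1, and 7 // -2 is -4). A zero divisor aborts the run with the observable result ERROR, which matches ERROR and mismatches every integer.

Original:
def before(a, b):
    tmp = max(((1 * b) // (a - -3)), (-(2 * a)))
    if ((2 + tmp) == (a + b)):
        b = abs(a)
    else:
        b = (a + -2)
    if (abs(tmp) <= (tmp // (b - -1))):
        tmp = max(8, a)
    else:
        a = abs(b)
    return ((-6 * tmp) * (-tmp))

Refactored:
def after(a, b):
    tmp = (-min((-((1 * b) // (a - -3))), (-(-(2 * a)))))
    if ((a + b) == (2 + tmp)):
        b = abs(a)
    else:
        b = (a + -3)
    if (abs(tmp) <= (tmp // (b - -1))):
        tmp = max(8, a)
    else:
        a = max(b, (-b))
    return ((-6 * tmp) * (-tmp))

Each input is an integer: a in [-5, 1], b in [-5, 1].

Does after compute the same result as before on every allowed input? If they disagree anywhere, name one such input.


These are not equivalent — on a=1, b=-5 the outputs split (ERROR vs 384).
before: tmp becomes -2; next ((2 + tmp) == (a + b)) evaluates to false; next b becomes -1; next hits division by zero so the output is ERROR
after: tmp becomes -2; next ((a + b) == (2 + tmp)) evaluates to false; next b becomes -2; next (abs(tmp) <= (tmp // (b - -1))) evaluates to true; next tmp becomes 8; next final value 384
verdict: not equivalent; witness: a=1, b=-5


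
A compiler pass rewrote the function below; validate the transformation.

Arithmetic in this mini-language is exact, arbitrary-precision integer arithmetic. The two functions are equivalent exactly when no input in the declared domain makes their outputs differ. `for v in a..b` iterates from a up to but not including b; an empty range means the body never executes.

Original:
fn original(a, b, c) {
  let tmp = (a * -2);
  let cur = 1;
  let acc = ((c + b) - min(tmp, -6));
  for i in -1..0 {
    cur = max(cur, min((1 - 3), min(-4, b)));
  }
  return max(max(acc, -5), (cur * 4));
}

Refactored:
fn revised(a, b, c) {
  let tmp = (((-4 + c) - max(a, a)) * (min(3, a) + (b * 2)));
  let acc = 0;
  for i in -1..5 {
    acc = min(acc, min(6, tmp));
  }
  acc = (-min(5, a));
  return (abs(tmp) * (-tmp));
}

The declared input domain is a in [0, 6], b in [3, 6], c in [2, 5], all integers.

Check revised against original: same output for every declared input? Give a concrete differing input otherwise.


Run the pair on a=0, b=3, c=2.
original: tmp = 0; cur = 1; acc = 11; [i=-1]; cur = 1; return 11
revised: tmp = -12; acc = 0; [i=-1]; acc = -12; [i=0]; acc = -12; [i=1]; acc = -12; [i=2]; acc = -12; [i=3]; acc = -12; [i=4]; acc = -12; acc = 0; return 144
11 against 144: the behavior changed.
verdict: not equivalent; witness: a=0, b=3, c=2


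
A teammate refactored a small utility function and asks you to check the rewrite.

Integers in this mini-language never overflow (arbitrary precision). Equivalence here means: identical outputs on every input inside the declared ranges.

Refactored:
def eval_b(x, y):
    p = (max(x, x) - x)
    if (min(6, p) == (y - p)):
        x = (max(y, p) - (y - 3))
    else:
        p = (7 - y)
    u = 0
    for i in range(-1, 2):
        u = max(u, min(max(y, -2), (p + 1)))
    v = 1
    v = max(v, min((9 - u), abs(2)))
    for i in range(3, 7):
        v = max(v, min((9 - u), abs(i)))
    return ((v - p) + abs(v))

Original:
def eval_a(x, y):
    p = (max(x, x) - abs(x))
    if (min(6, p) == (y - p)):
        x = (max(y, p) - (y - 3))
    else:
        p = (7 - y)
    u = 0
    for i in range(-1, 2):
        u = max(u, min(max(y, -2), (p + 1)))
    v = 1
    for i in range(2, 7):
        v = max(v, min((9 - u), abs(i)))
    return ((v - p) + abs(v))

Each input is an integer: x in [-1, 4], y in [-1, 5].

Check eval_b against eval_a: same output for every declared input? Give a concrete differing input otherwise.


Try x=-1, y=0.
eval_a: p becomes -2; next (min(6, p) == (y - p)) evaluates to false; next p becomes 7; next u becomes 0; next at i=-1:; next u becomes 0; next at i=0:; next u becomes 0; next at i=1:; next u becomes 0; next v becomes 1; next at i=2:; next v becomes 2; next at i=3:; next v becomes 3; next at i=4:; next v becomes 4; next at i=5:; next v becomes 5; next at i=6:; next v becomes 6; next final value 5
eval_b: p becomes 0; next (min(6, p) == (y - p)) evaluates to true; next x becomes 3; next u becomes 0; next at i=-1:; next u becomes 0; next at i=0:; next u becomes 0; next at i=1:; next u becomes 0; next v becomes 1; next v becomes 2; next at i=3:; next v becomes 3; next at i=4:; next v becomes 4; next at i=5:; next v becomes 5; next at i=6:; next v becomes 6; next final value 12
5 != 12, so the rewrite changes behavior.
verdict: not equivalent; witness: x=-1, y=0


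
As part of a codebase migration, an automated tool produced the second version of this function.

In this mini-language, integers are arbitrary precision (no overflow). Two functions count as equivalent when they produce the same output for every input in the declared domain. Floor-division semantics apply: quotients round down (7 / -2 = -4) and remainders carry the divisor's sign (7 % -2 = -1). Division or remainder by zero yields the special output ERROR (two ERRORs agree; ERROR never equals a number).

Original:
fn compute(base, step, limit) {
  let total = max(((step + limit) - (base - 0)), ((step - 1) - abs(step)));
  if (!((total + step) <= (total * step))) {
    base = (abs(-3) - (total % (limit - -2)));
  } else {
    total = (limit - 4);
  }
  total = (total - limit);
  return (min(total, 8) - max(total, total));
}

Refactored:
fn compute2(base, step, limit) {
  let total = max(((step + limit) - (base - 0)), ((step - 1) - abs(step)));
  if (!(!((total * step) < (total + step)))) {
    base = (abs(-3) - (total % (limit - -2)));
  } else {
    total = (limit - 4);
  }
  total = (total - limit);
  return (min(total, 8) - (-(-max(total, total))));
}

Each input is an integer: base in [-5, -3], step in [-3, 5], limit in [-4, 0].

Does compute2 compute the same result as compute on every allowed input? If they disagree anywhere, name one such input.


Changes here: comparison usage differs; boolean connective usage differs; the full 135-point sweep finds no disagreement.
verdict: equivalent


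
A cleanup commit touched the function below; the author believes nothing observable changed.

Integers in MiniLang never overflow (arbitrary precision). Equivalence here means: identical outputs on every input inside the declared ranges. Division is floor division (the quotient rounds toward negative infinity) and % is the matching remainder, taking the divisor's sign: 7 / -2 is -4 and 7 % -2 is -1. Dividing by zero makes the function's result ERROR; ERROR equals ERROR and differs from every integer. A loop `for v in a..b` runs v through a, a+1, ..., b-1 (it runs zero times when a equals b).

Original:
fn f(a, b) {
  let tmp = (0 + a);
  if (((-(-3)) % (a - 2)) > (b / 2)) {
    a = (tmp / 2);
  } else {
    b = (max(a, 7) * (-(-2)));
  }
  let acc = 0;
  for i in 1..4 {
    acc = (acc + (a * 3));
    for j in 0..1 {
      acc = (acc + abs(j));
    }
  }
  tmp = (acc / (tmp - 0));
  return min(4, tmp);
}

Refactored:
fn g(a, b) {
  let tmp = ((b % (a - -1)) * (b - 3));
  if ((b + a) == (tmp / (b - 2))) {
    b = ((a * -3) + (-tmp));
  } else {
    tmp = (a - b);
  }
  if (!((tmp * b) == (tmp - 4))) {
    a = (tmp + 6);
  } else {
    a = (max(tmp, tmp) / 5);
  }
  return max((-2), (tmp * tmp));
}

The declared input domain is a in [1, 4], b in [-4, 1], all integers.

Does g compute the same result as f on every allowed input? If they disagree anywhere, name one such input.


Try a=1, b=-4.
f: tmp = 1; (((-(-3)) % (a - 2)) > (b / 2)) -> true; a = 0; acc = 0; [i=1]; acc = 0; [j=0]; acc = 0; [i=2]; acc = 0; [j=0]; acc = 0; [i=3]; acc = 0; [j=0]; acc = 0; tmp = 0; return 0
g: tmp = 0; ((b + a) == (tmp / (b - 2))) -> false; tmp = 5; (!((tmp * b) == (tmp - 4))) -> true; a = 11; return 25
0 against 25: the behavior changed.
verdict: not equivalent; witness: a=1, b=-4


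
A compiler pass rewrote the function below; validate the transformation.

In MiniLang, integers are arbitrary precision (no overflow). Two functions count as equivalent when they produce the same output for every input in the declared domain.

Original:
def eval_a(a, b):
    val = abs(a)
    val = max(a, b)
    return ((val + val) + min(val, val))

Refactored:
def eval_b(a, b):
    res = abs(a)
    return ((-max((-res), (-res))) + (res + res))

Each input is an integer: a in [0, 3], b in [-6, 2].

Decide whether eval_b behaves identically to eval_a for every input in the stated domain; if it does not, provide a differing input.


Input a=0, b=1: 3 from eval_a versus 0 from eval_b.
verdict: not equivalent; witness: a=0, b=1


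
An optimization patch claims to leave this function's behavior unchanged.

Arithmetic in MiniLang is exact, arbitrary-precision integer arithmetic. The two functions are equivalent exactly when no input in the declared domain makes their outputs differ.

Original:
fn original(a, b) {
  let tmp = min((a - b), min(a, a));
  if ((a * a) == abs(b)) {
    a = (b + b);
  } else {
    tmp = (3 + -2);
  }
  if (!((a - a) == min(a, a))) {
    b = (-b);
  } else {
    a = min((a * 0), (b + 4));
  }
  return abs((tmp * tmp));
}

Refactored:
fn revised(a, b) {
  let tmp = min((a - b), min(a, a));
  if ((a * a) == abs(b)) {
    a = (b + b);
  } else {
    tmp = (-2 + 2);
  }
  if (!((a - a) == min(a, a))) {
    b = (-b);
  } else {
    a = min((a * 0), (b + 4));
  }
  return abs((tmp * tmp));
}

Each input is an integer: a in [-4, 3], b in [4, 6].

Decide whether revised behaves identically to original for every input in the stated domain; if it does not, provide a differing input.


Not equivalent: a=-4, b=4 separates them (1 vs 0).
original: tmp = -8; ((a * a) == abs(b)) -> false; tmp = 1; (!((a - a) == min(a, a))) -> true; b = -4; return 1
revised: tmp = -8; ((a * a) == abs(b)) -> false; tmp = 0; (!((a - a) == min(a, a))) -> true; b = -4; return 0
verdict: not equivalent; witness: a=-4, b=4


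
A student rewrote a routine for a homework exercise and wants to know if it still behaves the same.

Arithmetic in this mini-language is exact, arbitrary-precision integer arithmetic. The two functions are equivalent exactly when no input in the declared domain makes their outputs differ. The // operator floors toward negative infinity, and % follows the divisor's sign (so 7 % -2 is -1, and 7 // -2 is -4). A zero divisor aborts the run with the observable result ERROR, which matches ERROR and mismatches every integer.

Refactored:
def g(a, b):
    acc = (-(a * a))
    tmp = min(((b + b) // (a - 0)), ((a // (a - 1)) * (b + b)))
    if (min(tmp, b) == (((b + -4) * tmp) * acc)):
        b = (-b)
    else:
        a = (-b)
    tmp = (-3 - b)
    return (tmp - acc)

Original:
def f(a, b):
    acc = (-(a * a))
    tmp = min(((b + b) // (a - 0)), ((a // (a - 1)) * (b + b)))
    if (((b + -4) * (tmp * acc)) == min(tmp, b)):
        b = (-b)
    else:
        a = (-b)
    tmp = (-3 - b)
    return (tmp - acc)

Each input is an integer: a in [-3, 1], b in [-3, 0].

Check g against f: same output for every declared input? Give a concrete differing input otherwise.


Behavior is preserved: although same computation, different form, the outputs never diverge.
One worked example (a=-2, b=-1) — f: acc=-4, then tmp=0, then (((b + -4) * (tmp * acc)) == min(tmp, b)) is false, then a=1, then tmp=-2, then returns 2; g: acc=-4, then tmp=0, then (min(tmp, b) == (((b + -4) * tmp) * acc)) is false, then a=1, then tmp=-2, then returns 2; agreement on 2.
An exhaustive pass over the 20 declared inputs shows identical outputs.
verdict: equivalent


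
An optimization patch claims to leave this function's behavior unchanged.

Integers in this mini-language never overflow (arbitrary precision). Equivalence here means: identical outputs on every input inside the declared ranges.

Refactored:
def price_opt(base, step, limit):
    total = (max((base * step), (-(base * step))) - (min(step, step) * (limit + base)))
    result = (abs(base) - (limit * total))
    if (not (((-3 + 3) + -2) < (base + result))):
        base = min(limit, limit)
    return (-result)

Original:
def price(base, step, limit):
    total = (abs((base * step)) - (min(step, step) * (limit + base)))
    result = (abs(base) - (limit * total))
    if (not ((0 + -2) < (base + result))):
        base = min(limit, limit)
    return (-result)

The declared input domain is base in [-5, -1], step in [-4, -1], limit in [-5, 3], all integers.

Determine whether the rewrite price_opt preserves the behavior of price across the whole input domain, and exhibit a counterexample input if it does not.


The two are interchangeable: min/max/abs usage differs, plus constant usage differs, plus arithmetic usage differs, and every declared input agrees.
Spot check at base=-5, step=-2, limit=1 — price: total := 2 | result := 3 | (not ((0 + -2) < (base + result))): true | base := 1 | result -3. price_opt: total := 2 | result := 3 | (not (((-3 + 3) + -2) < (base + result))): true | base := 1 | result -3. Both give -3.
An exhaustive pass over the 180 declared inputs shows identical outputs.
verdict: equivalent


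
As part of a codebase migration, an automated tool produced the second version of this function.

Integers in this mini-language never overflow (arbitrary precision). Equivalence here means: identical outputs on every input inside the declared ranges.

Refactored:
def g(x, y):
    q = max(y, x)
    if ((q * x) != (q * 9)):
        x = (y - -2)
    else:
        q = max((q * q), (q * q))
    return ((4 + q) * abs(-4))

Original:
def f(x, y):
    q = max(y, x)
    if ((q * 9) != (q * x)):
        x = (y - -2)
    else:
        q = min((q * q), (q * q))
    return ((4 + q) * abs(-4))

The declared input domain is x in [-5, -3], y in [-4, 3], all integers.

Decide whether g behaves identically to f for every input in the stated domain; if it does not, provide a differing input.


Equivalent. The one real change (`min((q * q), (q * q))` became `max((q * q), (q * q))`) has no effect anywhere in the declared ranges.
Across all 24 domain points the two functions coincide.
As a probe, take x=-4, y=-1: f runs q=-1, then ((q * 9) != (q * x)) is true, then x=1, then returns 12; g runs q=-1, then ((q * x) != (q * 9)) is true, then x=1, then returns 12; both end at 12.
verdict: equivalent


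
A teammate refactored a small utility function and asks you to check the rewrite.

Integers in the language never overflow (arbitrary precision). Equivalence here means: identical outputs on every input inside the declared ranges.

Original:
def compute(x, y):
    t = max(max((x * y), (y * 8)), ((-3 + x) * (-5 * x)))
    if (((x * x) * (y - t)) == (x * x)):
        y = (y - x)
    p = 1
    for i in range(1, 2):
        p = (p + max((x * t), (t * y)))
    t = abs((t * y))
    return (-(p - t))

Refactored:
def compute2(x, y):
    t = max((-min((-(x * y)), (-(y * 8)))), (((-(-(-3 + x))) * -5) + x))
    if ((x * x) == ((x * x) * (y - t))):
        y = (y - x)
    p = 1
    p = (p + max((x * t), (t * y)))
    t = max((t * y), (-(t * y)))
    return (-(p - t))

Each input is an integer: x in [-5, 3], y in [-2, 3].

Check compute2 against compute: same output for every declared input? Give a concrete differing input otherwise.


x=-5, y=-2 yields 39 from compute but 139 from compute2.
verdict: not equivalent; witness: x=-5, y=-2


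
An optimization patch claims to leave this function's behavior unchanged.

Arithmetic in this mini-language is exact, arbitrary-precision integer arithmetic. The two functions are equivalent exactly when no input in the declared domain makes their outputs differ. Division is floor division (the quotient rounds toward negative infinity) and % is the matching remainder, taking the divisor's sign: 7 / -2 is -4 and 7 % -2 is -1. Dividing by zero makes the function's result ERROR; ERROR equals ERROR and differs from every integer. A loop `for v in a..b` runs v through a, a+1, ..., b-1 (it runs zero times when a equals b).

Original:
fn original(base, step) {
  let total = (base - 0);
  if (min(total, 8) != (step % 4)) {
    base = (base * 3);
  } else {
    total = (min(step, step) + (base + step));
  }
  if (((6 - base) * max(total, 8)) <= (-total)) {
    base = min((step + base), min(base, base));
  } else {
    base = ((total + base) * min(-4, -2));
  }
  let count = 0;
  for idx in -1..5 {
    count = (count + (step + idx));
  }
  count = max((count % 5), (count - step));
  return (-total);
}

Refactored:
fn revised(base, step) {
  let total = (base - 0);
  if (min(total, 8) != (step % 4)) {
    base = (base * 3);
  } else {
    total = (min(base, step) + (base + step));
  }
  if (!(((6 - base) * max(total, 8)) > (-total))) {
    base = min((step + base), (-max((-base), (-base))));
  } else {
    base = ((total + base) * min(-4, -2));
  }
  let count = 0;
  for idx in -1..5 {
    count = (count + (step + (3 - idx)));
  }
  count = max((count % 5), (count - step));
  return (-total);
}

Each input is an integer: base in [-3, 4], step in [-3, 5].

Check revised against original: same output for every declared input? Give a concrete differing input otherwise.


These are not equivalent — on base=0, step=4 the outputs split (-8 vs -4).
original: total := 0 | (min(total, 8) != (step % 4)): false | total := 8 | (((6 - base) * max(total, 8)) <= (-total)): false | base := -32 | count := 0 | iter idx=-1: | count := 3 | iter idx=0: | count := 7 | iter idx=1: | count := 12 | iter idx=2: | count := 18 | iter idx=3: | count := 25 | iter idx=4: | count := 33 | count := 29 | result -8
revised: total := 0 | (min(total, 8) != (step % 4)): false | total := 4 | (!(((6 - base) * max(total, 8)) > (-total))): false | base := -16 | count := 0 | iter idx=-1: | count := 8 | iter idx=0: | count := 15 | iter idx=1: | count := 21 | iter idx=2: | count := 26 | iter idx=3: | count := 30 | iter idx=4: | count := 33 | count := 29 | result -4
verdict: not equivalent; witness: base=0, step=4
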